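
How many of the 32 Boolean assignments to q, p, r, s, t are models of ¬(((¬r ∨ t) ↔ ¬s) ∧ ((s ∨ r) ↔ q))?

24

Initial set: {¬(((¬r ∨ t) ↔ ¬s) ∧ ((s ∨ r) ↔ q))}.
¬(((¬r ∨ t) ↔ ¬s) ∧ ((s ∨ r) ↔ q)): β-rule — branch into ¬((¬r ∨ t) ↔ ¬s)  //  ¬((s ∨ r) ↔ q).
  branch 1 (add ¬((¬r ∨ t) ↔ ¬s)):
    ¬((¬r ∨ t) ↔ ¬s): β-rule — branch into (¬r ∨ t), ¬¬s  //  ¬(¬r ∨ t), ¬s.
      branch 1.1 (add (¬r ∨ t), ¬¬s):
        (¬r ∨ t): β-rule — branch into ¬r  //  t.
          branch 1.1.1 (add ¬r):
            ○ open, literals {r=F, s=T}.
          branch 1.1.2 (add t):
            ○ open, literals {s=T, t=T}.
      branch 1.2 (add ¬(¬r ∨ t), ¬s):
        ¬(¬r ∨ t): α-rule — add ¬¬r, ¬t.
        ○ open, literals {r=T, s=F, t=F}.
  branch 2 (add ¬((s ∨ r) ↔ q)):
    ¬((s ∨ r) ↔ q): β-rule — branch into (s ∨ r), ¬q  //  ¬(s ∨ r), q.
      branch 2.1 (add (s ∨ r), ¬q):
        (s ∨ r): β-rule — branch into s  //  r.
          branch 2.1.1 (add s):
            ○ open, literals {q=F, s=T}.
          branch 2.1.2 (add r):
            ○ open, literals {q=F, r=T}.
      branch 2.2 (add ¬(s ∨ r), q):
        ¬(s ∨ r): α-rule — add ¬s, ¬r.
        ○ open, literals {q=T, r=F, s=F}.
0 branches closed, 6 open.
Each open branch fixes some atoms; the unmentioned ones are free. Counting distinct full assignments: branch {r=F, s=T} (q, p, t) contributes 8 new; branch {s=T, t=T} (q, p, r) contributes 4 new; branch {r=T, s=F, t=F} (q, p) contributes 4 new; branch {q=F, s=T} (p, r, t) contributes 2 new; branch {q=F, r=T} (p, s, t) contributes 2 new; branch {q=T, r=F, s=F} (p, t) contributes 4 new. Total: 24.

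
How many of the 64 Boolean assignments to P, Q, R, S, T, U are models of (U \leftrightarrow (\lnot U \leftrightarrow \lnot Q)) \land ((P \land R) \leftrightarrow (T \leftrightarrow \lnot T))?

24

Initial set: {T ((U \leftrightarrow (\lnot U \leftrightarrow \lnot Q)) \land ((P \land R) \leftrightarrow (T \leftrightarrow \lnot T)))}.
T ((U \leftrightarrow (\lnot U \leftrightarrow \lnot Q)) \land ((P \land R) \leftrightarrow (T \leftrightarrow \lnot T))): α-rule — add T (U \leftrightarrow (\lnot U \leftrightarrow \lnot Q)), T ((P \land R) \leftrightarrow (T \leftrightarrow \lnot T)).
T (U \leftrightarrow (\lnot U \leftrightarrow \lnot Q)): β-rule — branch into T U, T (\lnot U \leftrightarrow \lnot Q)  //  F U, F (\lnot U \leftrightarrow \lnot Q).
  branch 1 (add T U, T (\lnot U \leftrightarrow \lnot Q)):
    T ((P \land R) \leftrightarrow (T \leftrightarrow \lnot T)): β-rule — branch into T (P \land R), T (T \leftrightarrow \lnot T)  //  F (P \land R), F (T \leftrightarrow \lnot T).
      branch 1.1 (add T (P \land R), T (T \leftrightarrow \lnot T)):
        T (P \land R): α-rule — add T P, T R.
        T (\lnot U \leftrightarrow \lnot Q): β-rule — branch into T \lnot U, T \lnot Q  //  F \lnot U, F \lnot Q.
          branch 1.1.1 (add T \lnot U, T \lnot Q):
            × closes — contains both U and \lnot U.
          branch 1.1.2 (add F \lnot U, F \lnot Q):
            T (T \leftrightarrow \lnot T): β-rule — branch into T T, T \lnot T  //  F T, F \lnot T.
              branch 1.1.2.1 (add T T, T \lnot T):
                × closes — contains both T and \lnot T.
              branch 1.1.2.2 (add F T, F \lnot T):
                × closes — contains both T and \lnot T.
      branch 1.2 (add F (P \land R), F (T \leftrightarrow \lnot T)):
        T (\lnot U \leftrightarrow \lnot Q): β-rule — branch into T \lnot U, T \lnot Q  //  F \lnot U, F \lnot Q.
          branch 1.2.1 (add T \lnot U, T \lnot Q):
            × closes — contains both U and \lnot U.
          branch 1.2.2 (add F \lnot U, F \lnot Q):
            F (P \land R): β-rule — branch into F P  //  F R.
              branch 1.2.2.1 (add F P):
                F (T \leftrightarrow \lnot T): β-rule — branch into T T, F \lnot T  //  F T, T \lnot T.
                  branch 1.2.2.1.1 (add T T, F \lnot T):
                    ○ open, literals {P=false, Q=true, T=true, U=true}.
                  branch 1.2.2.1.2 (add F T, T \lnot T):
                    ○ open, literals {P=false, Q=true, T=false, U=true}.
              branch 1.2.2.2 (add F R):
                F (T \leftrightarrow \lnot T): β-rule — branch into T T, F \lnot T  //  F T, T \lnot T.
                  branch 1.2.2.2.1 (add T T, F \lnot T):
                    ○ open, literals {Q=true, R=false, T=true, U=true}.
                  branch 1.2.2.2.2 (add F T, T \lnot T):
                    ○ open, literals {Q=true, R=false, T=false, U=true}.
  branch 2 (add F U, F (\lnot U \leftrightarrow \lnot Q)):
    T ((P \land R) \leftrightarrow (T \leftrightarrow \lnot T)): β-rule — branch into T (P \land R), T (T \leftrightarrow \lnot T)  //  F (P \land R), F (T \leftrightarrow \lnot T).
      branch 2.1 (add T (P \land R), T (T \leftrightarrow \lnot T)):
        T (P \land R): α-rule — add T P, T R.
        F (\lnot U \leftrightarrow \lnot Q): β-rule — branch into T \lnot U, F \lnot Q  //  F \lnot U, T \lnot Q.
          branch 2.1.1 (add T \lnot U, F \lnot Q):
            T (T \leftrightarrow \lnot T): β-rule — branch into T T, T \lnot T  //  F T, F \lnot T.
              branch 2.1.1.1 (add T T, T \lnot T):
                × closes — contains both T and \lnot T.
              branch 2.1.1.2 (add F T, F \lnot T):
                × closes — contains both T and \lnot T.
          branch 2.1.2 (add F \lnot U, T \lnot Q):
            × closes — contains both U and \lnot U.
      branch 2.2 (add F (P \land R), F (T \leftrightarrow \lnot T)):
        F (\lnot U \leftrightarrow \lnot Q): β-rule — branch into T \lnot U, F \lnot Q  //  F \lnot U, T \lnot Q.
          branch 2.2.1 (add T \lnot U, F \lnot Q):
            F (P \land R): β-rule — branch into F P  //  F R.
              branch 2.2.1.1 (add F P):
                F (T \leftrightarrow \lnot T): β-rule — branch into T T, F \lnot T  //  F T, T \lnot T.
                  branch 2.2.1.1.1 (add T T, F \lnot T):
                    ○ open, literals {P=false, Q=true, T=true, U=false}.
                  branch 2.2.1.1.2 (add F T, T \lnot T):
                    ○ open, literals {P=false, Q=true, T=false, U=false}.
              branch 2.2.1.2 (add F R):
                F (T \leftrightarrow \lnot T): β-rule — branch into T T, F \lnot T  //  F T, T \lnot T.
                  branch 2.2.1.2.1 (add T T, F \lnot T):
                    ○ open, literals {Q=true, R=false, T=true, U=false}.
                  branch 2.2.1.2.2 (add F T, T \lnot T):
                    ○ open, literals {Q=true, R=false, T=false, U=false}.
          branch 2.2.2 (add F \lnot U, T \lnot Q):
            × closes — contains both U and \lnot U.
8 branches closed, 8 open.
Each open branch fixes some atoms; the unmentioned ones are free. Counting distinct full assignments: branch {P=false, Q=true, T=true, U=true} (R, S) contributes 4 new; branch {P=false, Q=true, T=false, U=true} (R, S) contributes 4 new; branch {Q=true, R=false, T=true, U=true} (P, S) contributes 2 new; branch {Q=true, R=false, T=false, U=true} (P, S) contributes 2 new; branch {P=false, Q=true, T=true, U=false} (R, S) contributes 4 new; branch {P=false, Q=true, T=false, U=false} (R, S) contributes 4 new; branch {Q=true, R=false, T=true, U=false} (P, S) contributes 2 new; branch {Q=true, R=false, T=false, U=false} (P, S) contributes 2 new. Total: 24.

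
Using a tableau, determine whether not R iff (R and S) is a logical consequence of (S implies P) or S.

Initial set: {((S implies P) or S); not (not R iff (R and S))}.
((S implies P) or S): β-rule — branch into (S implies P)  //  S.
  branch 1 (add (S implies P)):
    not (not R iff (R and S)): β-rule — branch into not R, not (R and S)  //  not not R, (R and S).
      branch 1.1 (add not R, not (R and S)):
        (S implies P): β-rule — branch into not S  //  P.
          branch 1.1.1 (add not S):
            not (R and S): β-rule — branch into not R  //  not S.
              branch 1.1.1.1 (add not R):
                ○ open, literals {R=0, S=0}.
              branch 1.1.1.2 (add not S):
                ○ open, literals {R=0, S=0}.
          branch 1.1.2 (add P):
            not (R and S): β-rule — branch into not R  //  not S.
              branch 1.1.2.1 (add not R):
                ○ open, literals {P=1, R=0}.
              branch 1.1.2.2 (add not S):
                ○ open, literals {P=1, R=0, S=0}.
      branch 1.2 (add not not R, (R and S)):
        (R and S): α-rule — add R, S.
        (S implies P): β-rule — branch into not S  //  P.
          branch 1.2.1 (add not S):
            × closes — contains both S and not S.
          branch 1.2.2 (add P):
            ○ open, literals {P=1, R=1, S=1}.
  branch 2 (add S):
    not (not R iff (R and S)): β-rule — branch into not R, not (R and S)  //  not not R, (R and S).
      branch 2.1 (add not R, not (R and S)):
        not (R and S): β-rule — branch into not R  //  not S.
          branch 2.1.1 (add not R):
            ○ open, literals {R=0, S=1}.
          branch 2.1.2 (add not S):
            × closes — contains both S and not S.
      branch 2.2 (add not not R, (R and S)):
        (R and S): α-rule — add R, S.
        ○ open, literals {R=1, S=1}.
2 branches closed, 7 open.
An open branch gives a countermodel: R=0, S=0 (unmentioned atoms arbitrary); the premises hold there but the conclusion fails.

No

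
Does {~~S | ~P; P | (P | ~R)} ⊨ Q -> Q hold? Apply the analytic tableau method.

Yes

Initial set: {(~~S | ~P); (P | (P | ~R)); ~(Q -> Q)}.
~(Q -> Q): α-rule — add Q, ~Q.
× closes — contains both Q and ~Q.
All 1 branch closes.
Every branch closed, so the premises entail the conclusion.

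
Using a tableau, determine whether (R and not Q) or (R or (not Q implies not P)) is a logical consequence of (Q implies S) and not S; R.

Initial set: {((Q implies S) and not S); R; not ((R and not Q) or (R or (not Q implies not P)))}.
((Q implies S) and not S): α-rule — add (Q implies S), not S.
not ((R and not Q) or (R or (not Q implies not P))): α-rule — add not (R and not Q), not (R or (not Q implies not P)).
not (R or (not Q implies not P)): α-rule — add not R, not (not Q implies not P).
× closes — contains both R and not R.
All 1 branch closes.
Every branch closed, so the premises entail the conclusion.

Yes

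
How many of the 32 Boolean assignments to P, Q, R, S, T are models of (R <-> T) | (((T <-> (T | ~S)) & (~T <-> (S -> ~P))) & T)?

Initial set: {((R <-> T) | (((T <-> (T | ~S)) & (~T <-> (S -> ~P))) & T))}.
((R <-> T) | (((T <-> (T | ~S)) & (~T <-> (S -> ~P))) & T)): β-rule — branch into (R <-> T)  //  (((T <-> (T | ~S)) & (~T <-> (S -> ~P))) & T).
  branch 1 (add (R <-> T)):
    (R <-> T): β-rule — branch into R, T  //  ~R, ~T.
      branch 1.1 (add R, T):
        ○ open, literals {R=true, T=true}.
      branch 1.2 (add ~R, ~T):
        ○ open, literals {R=false, T=false}.
  branch 2 (add (((T <-> (T | ~S)) & (~T <-> (S -> ~P))) & T)):
    (((T <-> (T | ~S)) & (~T <-> (S -> ~P))) & T): α-rule — add ((T <-> (T | ~S)) & (~T <-> (S -> ~P))), T.
    ((T <-> (T | ~S)) & (~T <-> (S -> ~P))): α-rule — add (T <-> (T | ~S)), (~T <-> (S -> ~P)).
    (T <-> (T | ~S)): β-rule — branch into T, (T | ~S)  //  ~T, ~(T | ~S).
      branch 2.1 (add T, (T | ~S)):
        (~T <-> (S -> ~P)): β-rule — branch into ~T, (S -> ~P)  //  ~~T, ~(S -> ~P).
          branch 2.1.1 (add ~T, (S -> ~P)):
            × closes — contains both T and ~T.
          branch 2.1.2 (add ~~T, ~(S -> ~P)):
            ~(S -> ~P): α-rule — add S, ~~P.
            (T | ~S): β-rule — branch into T  //  ~S.
              branch 2.1.2.1 (add T):
                ○ open, literals {P=true, S=true, T=true}.
              branch 2.1.2.2 (add ~S):
                × closes — contains both S and ~S.
      branch 2.2 (add ~T, ~(T | ~S)):
        × closes — contains both T and ~T.
3 branches closed, 3 open.
Each open branch fixes some atoms; the unmentioned ones are free. Counting distinct full assignments: branch {R=true, T=true} (P, Q, S) contributes 8 new; branch {R=false, T=false} (P, Q, S) contributes 8 new; branch {P=true, S=true, T=true} (Q, R) contributes 2 new. Total: 18.

18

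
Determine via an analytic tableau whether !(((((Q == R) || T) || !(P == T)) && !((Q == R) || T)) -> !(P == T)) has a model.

Unsatisfiable

Initial set: {!(((((Q == R) || T) || !(P == T)) && !((Q == R) || T)) -> !(P == T))}.
!(((((Q == R) || T) || !(P == T)) && !((Q == R) || T)) -> !(P == T)): α-rule — add ((((Q == R) || T) || !(P == T)) && !((Q == R) || T)), !!(P == T).
((((Q == R) || T) || !(P == T)) && !((Q == R) || T)): α-rule — add (((Q == R) || T) || !(P == T)), !((Q == R) || T).
!((Q == R) || T): α-rule — add !(Q == R), !T.
!!(P == T): β-rule — branch into P, T  //  !P, !T.
  branch 1 (add P, T):
    × closes — contains both T and !T.
  branch 2 (add !P, !T):
    (((Q == R) || T) || !(P == T)): β-rule — branch into ((Q == R) || T)  //  !(P == T).
      branch 2.1 (add ((Q == R) || T)):
        !(Q == R): β-rule — branch into Q, !R  //  !Q, R.
          branch 2.1.1 (add Q, !R):
            ((Q == R) || T): β-rule — branch into (Q == R)  //  T.
              branch 2.1.1.1 (add (Q == R)):
                (Q == R): β-rule — branch into Q, R  //  !Q, !R.
                  branch 2.1.1.1.1 (add Q, R):
                    × closes — contains both R and !R.
                  branch 2.1.1.1.2 (add !Q, !R):
                    × closes — contains both Q and !Q.
              branch 2.1.1.2 (add T):
                × closes — contains both T and !T.
          branch 2.1.2 (add !Q, R):
            ((Q == R) || T): β-rule — branch into (Q == R)  //  T.
              branch 2.1.2.1 (add (Q == R)):
                (Q == R): β-rule — branch into Q, R  //  !Q, !R.
                  branch 2.1.2.1.1 (add Q, R):
                    × closes — contains both Q and !Q.
                  branch 2.1.2.1.2 (add !Q, !R):
                    × closes — contains both R and !R.
              branch 2.1.2.2 (add T):
                × closes — contains both T and !T.
      branch 2.2 (add !(P == T)):
        !(Q == R): β-rule — branch into Q, !R  //  !Q, R.
          branch 2.2.1 (add Q, !R):
            !(P == T): β-rule — branch into P, !T  //  !P, T.
              branch 2.2.1.1 (add P, !T):
                × closes — contains both P and !P.
              branch 2.2.1.2 (add !P, T):
                × closes — contains both T and !T.
          branch 2.2.2 (add !Q, R):
            !(P == T): β-rule — branch into P, !T  //  !P, T.
              branch 2.2.2.1 (add P, !T):
                × closes — contains both P and !P.
              branch 2.2.2.2 (add !P, T):
                × closes — contains both T and !T.
All 11 branches close.
Every branch closed; the formula is unsatisfiable.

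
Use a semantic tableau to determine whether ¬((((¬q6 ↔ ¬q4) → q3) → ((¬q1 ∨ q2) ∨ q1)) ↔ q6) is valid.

Not valid

Assume the negation and expand:
Initial set: {¬¬((((¬q6 ↔ ¬q4) → q3) → ((¬q1 ∨ q2) ∨ q1)) ↔ q6)}.
¬¬((((¬q6 ↔ ¬q4) → q3) → ((¬q1 ∨ q2) ∨ q1)) ↔ q6): β-rule — branch into (((¬q6 ↔ ¬q4) → q3) → ((¬q1 ∨ q2) ∨ q1)), q6  //  ¬(((¬q6 ↔ ¬q4) → q3) → ((¬q1 ∨ q2) ∨ q1)), ¬q6.
  branch 1 (add (((¬q6 ↔ ¬q4) → q3) → ((¬q1 ∨ q2) ∨ q1)), q6):
    (((¬q6 ↔ ¬q4) → q3) → ((¬q1 ∨ q2) ∨ q1)): β-rule — branch into ¬((¬q6 ↔ ¬q4) → q3)  //  ((¬q1 ∨ q2) ∨ q1).
      branch 1.1 (add ¬((¬q6 ↔ ¬q4) → q3)):
        ¬((¬q6 ↔ ¬q4) → q3): α-rule — add (¬q6 ↔ ¬q4), ¬q3.
        (¬q6 ↔ ¬q4): β-rule — branch into ¬q6, ¬q4  //  ¬¬q6, ¬¬q4.
          branch 1.1.1 (add ¬q6, ¬q4):
            × closes — contains both q6 and ¬q6.
          branch 1.1.2 (add ¬¬q6, ¬¬q4):
            ○ open, literals {q3=0, q4=1, q6=1}.
      branch 1.2 (add ((¬q1 ∨ q2) ∨ q1)):
        ((¬q1 ∨ q2) ∨ q1): β-rule — branch into (¬q1 ∨ q2)  //  q1.
          branch 1.2.1 (add (¬q1 ∨ q2)):
            (¬q1 ∨ q2): β-rule — branch into ¬q1  //  q2.
              branch 1.2.1.1 (add ¬q1):
                ○ open, literals {q1=0, q6=1}.
              branch 1.2.1.2 (add q2):
                ○ open, literals {q2=1, q6=1}.
          branch 1.2.2 (add q1):
            ○ open, literals {q1=1, q6=1}.
  branch 2 (add ¬(((¬q6 ↔ ¬q4) → q3) → ((¬q1 ∨ q2) ∨ q1)), ¬q6):
    ¬(((¬q6 ↔ ¬q4) → q3) → ((¬q1 ∨ q2) ∨ q1)): α-rule — add ((¬q6 ↔ ¬q4) → q3), ¬((¬q1 ∨ q2) ∨ q1).
    ¬((¬q1 ∨ q2) ∨ q1): α-rule — add ¬(¬q1 ∨ q2), ¬q1.
    ¬(¬q1 ∨ q2): α-rule — add ¬¬q1, ¬q2.
    × closes — contains both q1 and ¬q1.
2 branches closed, 4 open.
An open branch gives a countermodel: q3=0, q4=1, q6=1 (unmentioned atoms arbitrary); under it the original formula is false.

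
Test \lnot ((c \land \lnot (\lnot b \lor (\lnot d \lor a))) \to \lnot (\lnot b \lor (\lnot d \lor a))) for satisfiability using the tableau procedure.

Unsatisfiable

Initial set: {\lnot ((c \land \lnot (\lnot b \lor (\lnot d \lor a))) \to \lnot (\lnot b \lor (\lnot d \lor a)))}.
\lnot ((c \land \lnot (\lnot b \lor (\lnot d \lor a))) \to \lnot (\lnot b \lor (\lnot d \lor a))): α-rule — add (c \land \lnot (\lnot b \lor (\lnot d \lor a))), \lnot \lnot (\lnot b \lor (\lnot d \lor a)).
(c \land \lnot (\lnot b \lor (\lnot d \lor a))): α-rule — add c, \lnot (\lnot b \lor (\lnot d \lor a)).
\lnot (\lnot b \lor (\lnot d \lor a)): α-rule — add \lnot \lnot b, \lnot (\lnot d \lor a).
\lnot (\lnot d \lor a): α-rule — add \lnot \lnot d, \lnot a.
\lnot \lnot (\lnot b \lor (\lnot d \lor a)): β-rule — branch into \lnot b  //  (\lnot d \lor a).
  branch 1 (add \lnot b):
    × closes — contains both b and \lnot b.
  branch 2 (add (\lnot d \lor a)):
    (\lnot d \lor a): β-rule — branch into \lnot d  //  a.
      branch 2.1 (add \lnot d):
        × closes — contains both d and \lnot d.
      branch 2.2 (add a):
        × closes — contains both a and \lnot a.
All 3 branches close.
Every branch closed; the formula is unsatisfiable.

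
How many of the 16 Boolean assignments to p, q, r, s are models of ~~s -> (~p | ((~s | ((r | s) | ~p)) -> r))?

14

Initial set: {(~~s -> (~p | ((~s | ((r | s) | ~p)) -> r)))}.
(~~s -> (~p | ((~s | ((r | s) | ~p)) -> r))): β-rule — branch into ~~~s  //  (~p | ((~s | ((r | s) | ~p)) -> r)).
  branch 1 (add ~~~s):
    ~~~s: drop double negation, giving ~s.
    ○ open, literals {s=0}.
  branch 2 (add (~p | ((~s | ((r | s) | ~p)) -> r))):
    (~p | ((~s | ((r | s) | ~p)) -> r)): β-rule — branch into ~p  //  ((~s | ((r | s) | ~p)) -> r).
      branch 2.1 (add ~p):
        ○ open, literals {p=0}.
      branch 2.2 (add ((~s | ((r | s) | ~p)) -> r)):
        ((~s | ((r | s) | ~p)) -> r): β-rule — branch into ~(~s | ((r | s) | ~p))  //  r.
          branch 2.2.1 (add ~(~s | ((r | s) | ~p))):
            ~(~s | ((r | s) | ~p)): α-rule — add ~~s, ~((r | s) | ~p).
            ~((r | s) | ~p): α-rule — add ~(r | s), ~~p.
            ~(r | s): α-rule — add ~r, ~s.
            × closes — contains both s and ~s.
          branch 2.2.2 (add r):
            ○ open, literals {r=1}.
1 branch closed, 3 open.
Each open branch fixes some atoms; the unmentioned ones are free. Counting distinct full assignments: branch {s=0} (p, q, r) contributes 8 new; branch {p=0} (q, r, s) contributes 4 new; branch {r=1} (p, q, s) contributes 2 new. Total: 14.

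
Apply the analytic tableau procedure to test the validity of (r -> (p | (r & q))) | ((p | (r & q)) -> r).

Assume the negation and expand:
Initial set: {F ((r -> (p | (r & q))) | ((p | (r & q)) -> r))}.
F ((r -> (p | (r & q))) | ((p | (r & q)) -> r)): α-rule — add F (r -> (p | (r & q))), F ((p | (r & q)) -> r).
F (r -> (p | (r & q))): α-rule — add T r, F (p | (r & q)).
F ((p | (r & q)) -> r): α-rule — add T (p | (r & q)), F r.
× closes — contains both r and ~r.
All 1 branch closes.
Every branch closed, so the negation is unsatisfiable and the formula is valid.

Valid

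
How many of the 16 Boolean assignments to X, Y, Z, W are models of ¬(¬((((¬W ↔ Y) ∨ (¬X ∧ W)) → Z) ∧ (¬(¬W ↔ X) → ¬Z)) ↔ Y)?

7

Initial set: {¬(¬((((¬W ↔ Y) ∨ (¬X ∧ W)) → Z) ∧ (¬(¬W ↔ X) → ¬Z)) ↔ Y)}.
¬(¬((((¬W ↔ Y) ∨ (¬X ∧ W)) → Z) ∧ (¬(¬W ↔ X) → ¬Z)) ↔ Y): β-rule — branch into ¬((((¬W ↔ Y) ∨ (¬X ∧ W)) → Z) ∧ (¬(¬W ↔ X) → ¬Z)), ¬Y  //  ¬¬((((¬W ↔ Y) ∨ (¬X ∧ W)) → Z) ∧ (¬(¬W ↔ X) → ¬Z)), Y.
  branch 1 (add ¬((((¬W ↔ Y) ∨ (¬X ∧ W)) → Z) ∧ (¬(¬W ↔ X) → ¬Z)), ¬Y):
    ¬((((¬W ↔ Y) ∨ (¬X ∧ W)) → Z) ∧ (¬(¬W ↔ X) → ¬Z)): β-rule — branch into ¬(((¬W ↔ Y) ∨ (¬X ∧ W)) → Z)  //  ¬(¬(¬W ↔ X) → ¬Z).
      branch 1.1 (add ¬(((¬W ↔ Y) ∨ (¬X ∧ W)) → Z)):
        ¬(((¬W ↔ Y) ∨ (¬X ∧ W)) → Z): α-rule — add ((¬W ↔ Y) ∨ (¬X ∧ W)), ¬Z.
        ((¬W ↔ Y) ∨ (¬X ∧ W)): β-rule — branch into (¬W ↔ Y)  //  (¬X ∧ W).
          branch 1.1.1 (add (¬W ↔ Y)):
            (¬W ↔ Y): β-rule — branch into ¬W, Y  //  ¬¬W, ¬Y.
              branch 1.1.1.1 (add ¬W, Y):
                × closes — contains both Y and ¬Y.
              branch 1.1.1.2 (add ¬¬W, ¬Y):
                ○ open, literals {W=true, Y=false, Z=false}.
          branch 1.1.2 (add (¬X ∧ W)):
            (¬X ∧ W): α-rule — add ¬X, W.
            ○ open, literals {W=true, X=false, Y=false, Z=false}.
      branch 1.2 (add ¬(¬(¬W ↔ X) → ¬Z)):
        ¬(¬(¬W ↔ X) → ¬Z): α-rule — add ¬(¬W ↔ X), ¬¬Z.
        ¬(¬W ↔ X): β-rule — branch into ¬W, ¬X  //  ¬¬W, X.
          branch 1.2.1 (add ¬W, ¬X):
            ○ open, literals {W=false, X=false, Y=false, Z=true}.
          branch 1.2.2 (add ¬¬W, X):
            ○ open, literals {W=true, X=true, Y=false, Z=true}.
  branch 2 (add ¬¬((((¬W ↔ Y) ∨ (¬X ∧ W)) → Z) ∧ (¬(¬W ↔ X) → ¬Z)), Y):
    ¬¬((((¬W ↔ Y) ∨ (¬X ∧ W)) → Z) ∧ (¬(¬W ↔ X) → ¬Z)): α-rule — add (((¬W ↔ Y) ∨ (¬X ∧ W)) → Z), (¬(¬W ↔ X) → ¬Z).
    (((¬W ↔ Y) ∨ (¬X ∧ W)) → Z): β-rule — branch into ¬((¬W ↔ Y) ∨ (¬X ∧ W))  //  Z.
      branch 2.1 (add ¬((¬W ↔ Y) ∨ (¬X ∧ W))):
        ¬((¬W ↔ Y) ∨ (¬X ∧ W)): α-rule — add ¬(¬W ↔ Y), ¬(¬X ∧ W).
        (¬(¬W ↔ X) → ¬Z): β-rule — branch into ¬¬(¬W ↔ X)  //  ¬Z.
          branch 2.1.1 (add ¬¬(¬W ↔ X)):
            ¬(¬W ↔ Y): β-rule — branch into ¬W, ¬Y  //  ¬¬W, Y.
              branch 2.1.1.1 (add ¬W, ¬Y):
                × closes — contains both Y and ¬Y.
              branch 2.1.1.2 (add ¬¬W, Y):
                ¬(¬X ∧ W): β-rule — branch into ¬¬X  //  ¬W.
                  branch 2.1.1.2.1 (add ¬¬X):
                    ¬¬(¬W ↔ X): β-rule — branch into ¬W, X  //  ¬¬W, ¬X.
                      branch 2.1.1.2.1.1 (add ¬W, X):
                        × closes — contains both W and ¬W.
                      branch 2.1.1.2.1.2 (add ¬¬W, ¬X):
                        × closes — contains both X and ¬X.
                  branch 2.1.1.2.2 (add ¬W):
                    × closes — contains both W and ¬W.
          branch 2.1.2 (add ¬Z):
            ¬(¬W ↔ Y): β-rule — branch into ¬W, ¬Y  //  ¬¬W, Y.
              branch 2.1.2.1 (add ¬W, ¬Y):
                × closes — contains both Y and ¬Y.
              branch 2.1.2.2 (add ¬¬W, Y):
                ¬(¬X ∧ W): β-rule — branch into ¬¬X  //  ¬W.
                  branch 2.1.2.2.1 (add ¬¬X):
                    ○ open, literals {W=true, X=true, Y=true, Z=false}.
                  branch 2.1.2.2.2 (add ¬W):
                    × closes — contains both W and ¬W.
      branch 2.2 (add Z):
        (¬(¬W ↔ X) → ¬Z): β-rule — branch into ¬¬(¬W ↔ X)  //  ¬Z.
          branch 2.2.1 (add ¬¬(¬W ↔ X)):
            ¬¬(¬W ↔ X): β-rule — branch into ¬W, X  //  ¬¬W, ¬X.
              branch 2.2.1.1 (add ¬W, X):
                ○ open, literals {W=false, X=true, Y=true, Z=true}.
              branch 2.2.1.2 (add ¬¬W, ¬X):
                ○ open, literals {W=true, X=false, Y=true, Z=true}.
          branch 2.2.2 (add ¬Z):
            × closes — contains both Z and ¬Z.
8 branches closed, 7 open.
Each open branch fixes some atoms; the unmentioned ones are free. Counting distinct full assignments: branch {W=true, Y=false, Z=false} (X) contributes 2 new; branch {W=true, X=false, Y=false, Z=false} (none free) contributes 0 new; branch {W=false, X=false, Y=false, Z=true} (none free) contributes 1 new; branch {W=true, X=true, Y=false, Z=true} (none free) contributes 1 new; branch {W=true, X=true, Y=true, Z=false} (none free) contributes 1 new; branch {W=false, X=true, Y=true, Z=true} (none free) contributes 1 new; branch {W=true, X=false, Y=true, Z=true} (none free) contributes 1 new. Total: 7.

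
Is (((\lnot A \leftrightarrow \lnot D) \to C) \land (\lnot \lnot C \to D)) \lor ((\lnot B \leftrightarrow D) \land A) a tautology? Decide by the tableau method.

Assume the negation and expand:
Initial set: {F ((((\lnot A \leftrightarrow \lnot D) \to C) \land (\lnot \lnot C \to D)) \lor ((\lnot B \leftrightarrow D) \land A))}.
F ((((\lnot A \leftrightarrow \lnot D) \to C) \land (\lnot \lnot C \to D)) \lor ((\lnot B \leftrightarrow D) \land A)): α-rule — add F (((\lnot A \leftrightarrow \lnot D) \to C) \land (\lnot \lnot C \to D)), F ((\lnot B \leftrightarrow D) \land A).
F (((\lnot A \leftrightarrow \lnot D) \to C) \land (\lnot \lnot C \to D)): β-rule — branch into F ((\lnot A \leftrightarrow \lnot D) \to C)  //  F (\lnot \lnot C \to D).
  branch 1 (add F ((\lnot A \leftrightarrow \lnot D) \to C)):
    F ((\lnot A \leftrightarrow \lnot D) \to C): α-rule — add T (\lnot A \leftrightarrow \lnot D), F C.
    F ((\lnot B \leftrightarrow D) \land A): β-rule — branch into F (\lnot B \leftrightarrow D)  //  F A.
      branch 1.1 (add F (\lnot B \leftrightarrow D)):
        T (\lnot A \leftrightarrow \lnot D): β-rule — branch into T \lnot A, T \lnot D  //  F \lnot A, F \lnot D.
          branch 1.1.1 (add T \lnot A, T \lnot D):
            F (\lnot B \leftrightarrow D): β-rule — branch into T \lnot B, F D  //  F \lnot B, T D.
              branch 1.1.1.1 (add T \lnot B, F D):
                ○ open, literals {A=F, B=F, C=F, D=F}.
              branch 1.1.1.2 (add F \lnot B, T D):
                × closes — contains both D and \lnot D.
          branch 1.1.2 (add F \lnot A, F \lnot D):
            F (\lnot B \leftrightarrow D): β-rule — branch into T \lnot B, F D  //  F \lnot B, T D.
              branch 1.1.2.1 (add T \lnot B, F D):
                × closes — contains both D and \lnot D.
              branch 1.1.2.2 (add F \lnot B, T D):
                ○ open, literals {A=T, B=T, C=F, D=T}.
      branch 1.2 (add F A):
        T (\lnot A \leftrightarrow \lnot D): β-rule — branch into T \lnot A, T \lnot D  //  F \lnot A, F \lnot D.
          branch 1.2.1 (add T \lnot A, T \lnot D):
            ○ open, literals {A=F, C=F, D=F}.
          branch 1.2.2 (add F \lnot A, F \lnot D):
            × closes — contains both A and \lnot A.
  branch 2 (add F (\lnot \lnot C \to D)):
    F (\lnot \lnot C \to D): α-rule — add T \lnot \lnot C, F D.
    T \lnot \lnot C: drop double negation, giving T C.
    F ((\lnot B \leftrightarrow D) \land A): β-rule — branch into F (\lnot B \leftrightarrow D)  //  F A.
      branch 2.1 (add F (\lnot B \leftrightarrow D)):
        F (\lnot B \leftrightarrow D): β-rule — branch into T \lnot B, F D  //  F \lnot B, T D.
          branch 2.1.1 (add T \lnot B, F D):
            ○ open, literals {B=F, C=T, D=F}.
          branch 2.1.2 (add F \lnot B, T D):
            × closes — contains both D and \lnot D.
      branch 2.2 (add F A):
        ○ open, literals {A=F, C=T, D=F}.
4 branches closed, 5 open.
An open branch gives a countermodel: A=F, B=F, C=F, D=F (unmentioned atoms arbitrary); under it the original formula is false.

Not valid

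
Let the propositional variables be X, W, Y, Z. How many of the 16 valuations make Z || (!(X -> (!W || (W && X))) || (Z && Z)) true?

Initial set: {(Z || (!(X -> (!W || (W && X))) || (Z && Z)))}.
(Z || (!(X -> (!W || (W && X))) || (Z && Z))): β-rule — branch into Z  //  (!(X -> (!W || (W && X))) || (Z && Z)).
  branch 1 (add Z):
    ○ open, literals {Z=1}.
  branch 2 (add (!(X -> (!W || (W && X))) || (Z && Z))):
    (!(X -> (!W || (W && X))) || (Z && Z)): β-rule — branch into !(X -> (!W || (W && X)))  //  (Z && Z).
      branch 2.1 (add !(X -> (!W || (W && X)))):
        !(X -> (!W || (W && X))): α-rule — add X, !(!W || (W && X)).
        !(!W || (W && X)): α-rule — add !!W, !(W && X).
        !(W && X): β-rule — branch into !W  //  !X.
          branch 2.1.1 (add !W):
            × closes — contains both W and !W.
          branch 2.1.2 (add !X):
            × closes — contains both X and !X.
      branch 2.2 (add (Z && Z)):
        (Z && Z): α-rule — add Z, Z.
        ○ open, literals {Z=1}.
2 branches closed, 2 open.
Each open branch fixes some atoms; the unmentioned ones are free. Counting distinct full assignments: branch {Z=1} (X, W, Y) contributes 8 new; branch {Z=1} (X, W, Y) contributes 0 new. Total: 8.

8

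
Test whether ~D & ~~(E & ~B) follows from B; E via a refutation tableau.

Initial set: {B; E; ~(~D & ~~(E & ~B))}.
~(~D & ~~(E & ~B)): β-rule — branch into ~~D  //  ~~~(E & ~B).
  branch 1 (add ~~D):
    ○ open, literals {B=true, D=true, E=true}.
  branch 2 (add ~~~(E & ~B)):
    ~~~(E & ~B): drop double negation, giving ~(E & ~B).
    ~(E & ~B): β-rule — branch into ~E  //  ~~B.
      branch 2.1 (add ~E):
        × closes — contains both E and ~E.
      branch 2.2 (add ~~B):
        ○ open, literals {B=true, E=true}.
1 branch closed, 2 open.
An open branch gives a countermodel: B=true, D=true, E=true (unmentioned atoms arbitrary); the premises hold there but the conclusion fails.

No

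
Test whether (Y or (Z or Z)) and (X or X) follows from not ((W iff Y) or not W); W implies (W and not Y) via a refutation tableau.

No

Initial set: {not ((W iff Y) or not W); (W implies (W and not Y)); not ((Y or (Z or Z)) and (X or X))}.
not ((W iff Y) or not W): α-rule — add not (W iff Y), not not W.
(W implies (W and not Y)): β-rule — branch into not W  //  (W and not Y).
  branch 1 (add not W):
    × closes — contains both W and not W.
  branch 2 (add (W and not Y)):
    (W and not Y): α-rule — add W, not Y.
    not ((Y or (Z or Z)) and (X or X)): β-rule — branch into not (Y or (Z or Z))  //  not (X or X).
      branch 2.1 (add not (Y or (Z or Z))):
        not (Y or (Z or Z)): α-rule — add not Y, not (Z or Z).
        not (Z or Z): α-rule — add not Z, not Z.
        not (W iff Y): β-rule — branch into W, not Y  //  not W, Y.
          branch 2.1.1 (add W, not Y):
            ○ open, literals {W=true, Y=false, Z=false}.
          branch 2.1.2 (add not W, Y):
            × closes — contains both W and not W.
      branch 2.2 (add not (X or X)):
        not (X or X): α-rule — add not X, not X.
        not (W iff Y): β-rule — branch into W, not Y  //  not W, Y.
          branch 2.2.1 (add W, not Y):
            ○ open, literals {W=true, X=false, Y=false}.
          branch 2.2.2 (add not W, Y):
            × closes — contains both W and not W.
3 branches closed, 2 open.
An open branch gives a countermodel: W=true, Y=false, Z=false (unmentioned atoms arbitrary); the premises hold there but the conclusion fails.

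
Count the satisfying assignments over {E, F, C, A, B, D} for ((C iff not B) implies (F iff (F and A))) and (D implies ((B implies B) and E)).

42

Initial set: {(((C iff not B) implies (F iff (F and A))) and (D implies ((B implies B) and E)))}.
(((C iff not B) implies (F iff (F and A))) and (D implies ((B implies B) and E))): α-rule — add ((C iff not B) implies (F iff (F and A))), (D implies ((B implies B) and E)).
((C iff not B) implies (F iff (F and A))): β-rule — branch into not (C iff not B)  //  (F iff (F and A)).
  branch 1 (add not (C iff not B)):
    (D implies ((B implies B) and E)): β-rule — branch into not D  //  ((B implies B) and E).
      branch 1.1 (add not D):
        not (C iff not B): β-rule — branch into C, not not B  //  not C, not B.
          branch 1.1.1 (add C, not not B):
            ○ open, literals {B=1, C=1, D=0}.
          branch 1.1.2 (add not C, not B):
            ○ open, literals {B=0, C=0, D=0}.
      branch 1.2 (add ((B implies B) and E)):
        ((B implies B) and E): α-rule — add (B implies B), E.
        not (C iff not B): β-rule — branch into C, not not B  //  not C, not B.
          branch 1.2.1 (add C, not not B):
            (B implies B): β-rule — branch into not B  //  B.
              branch 1.2.1.1 (add not B):
                × closes — contains both B and not B.
              branch 1.2.1.2 (add B):
                ○ open, literals {B=1, C=1, E=1}.
          branch 1.2.2 (add not C, not B):
            (B implies B): β-rule — branch into not B  //  B.
              branch 1.2.2.1 (add not B):
                ○ open, literals {B=0, C=0, E=1}.
              branch 1.2.2.2 (add B):
                × closes — contains both B and not B.
  branch 2 (add (F iff (F and A))):
    (D implies ((B implies B) and E)): β-rule — branch into not D  //  ((B implies B) and E).
      branch 2.1 (add not D):
        (F iff (F and A)): β-rule — branch into F, (F and A)  //  not F, not (F and A).
          branch 2.1.1 (add F, (F and A)):
            (F and A): α-rule — add F, A.
            ○ open, literals {A=1, D=0, F=1}.
          branch 2.1.2 (add not F, not (F and A)):
            not (F and A): β-rule — branch into not F  //  not A.
              branch 2.1.2.1 (add not F):
                ○ open, literals {D=0, F=0}.
              branch 2.1.2.2 (add not A):
                ○ open, literals {A=0, D=0, F=0}.
      branch 2.2 (add ((B implies B) and E)):
        ((B implies B) and E): α-rule — add (B implies B), E.
        (F iff (F and A)): β-rule — branch into F, (F and A)  //  not F, not (F and A).
          branch 2.2.1 (add F, (F and A)):
            (F and A): α-rule — add F, A.
            (B implies B): β-rule — branch into not B  //  B.
              branch 2.2.1.1 (add not B):
                ○ open, literals {A=1, B=0, E=1, F=1}.
              branch 2.2.1.2 (add B):
                ○ open, literals {A=1, B=1, E=1, F=1}.
          branch 2.2.2 (add not F, not (F and A)):
            (B implies B): β-rule — branch into not B  //  B.
              branch 2.2.2.1 (add not B):
                not (F and A): β-rule — branch into not F  //  not A.
                  branch 2.2.2.1.1 (add not F):
                    ○ open, literals {B=0, E=1, F=0}.
                  branch 2.2.2.1.2 (add not A):
                    ○ open, literals {A=0, B=0, E=1, F=0}.
              branch 2.2.2.2 (add B):
                not (F and A): β-rule — branch into not F  //  not A.
                  branch 2.2.2.2.1 (add not F):
                    ○ open, literals {B=1, E=1, F=0}.
                  branch 2.2.2.2.2 (add not A):
                    ○ open, literals {A=0, B=1, E=1, F=0}.
2 branches closed, 13 open.
Each open branch fixes some atoms; the unmentioned ones are free. Counting distinct full assignments: branch {B=1, C=1, D=0} (E, F, A) contributes 8 new; branch {B=0, C=0, D=0} (E, F, A) contributes 8 new; branch {B=1, C=1, E=1} (F, A, D) contributes 4 new; branch {B=0, C=0, E=1} (F, A, D) contributes 4 new; branch {A=1, D=0, F=1} (E, C, B) contributes 4 new; branch {D=0, F=0} (E, C, A, B) contributes 8 new; branch {A=0, D=0, F=0} (E, C, B) contributes 0 new; branch {A=1, B=0, E=1, F=1} (C, D) contributes 1 new; branch {A=1, B=1, E=1, F=1} (C, D) contributes 1 new; branch {B=0, E=1, F=0} (C, A, D) contributes 2 new; branch {A=0, B=0, E=1, F=0} (C, D) contributes 0 new; branch {B=1, E=1, F=0} (C, A, D) contributes 2 new; branch {A=0, B=1, E=1, F=0} (C, D) contributes 0 new. Total: 42.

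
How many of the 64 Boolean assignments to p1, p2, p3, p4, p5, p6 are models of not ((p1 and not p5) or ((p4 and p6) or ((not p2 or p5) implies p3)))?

Initial set: {not ((p1 and not p5) or ((p4 and p6) or ((not p2 or p5) implies p3)))}.
not ((p1 and not p5) or ((p4 and p6) or ((not p2 or p5) implies p3))): α-rule — add not (p1 and not p5), not ((p4 and p6) or ((not p2 or p5) implies p3)).
not ((p4 and p6) or ((not p2 or p5) implies p3)): α-rule — add not (p4 and p6), not ((not p2 or p5) implies p3).
not ((not p2 or p5) implies p3): α-rule — add (not p2 or p5), not p3.
not (p1 and not p5): β-rule — branch into not p1  //  not not p5.
  branch 1 (add not p1):
    not (p4 and p6): β-rule — branch into not p4  //  not p6.
      branch 1.1 (add not p4):
        (not p2 or p5): β-rule — branch into not p2  //  p5.
          branch 1.1.1 (add not p2):
            ○ open, literals {p1=false, p2=false, p3=false, p4=false}.
          branch 1.1.2 (add p5):
            ○ open, literals {p1=false, p3=false, p4=false, p5=true}.
      branch 1.2 (add not p6):
        (not p2 or p5): β-rule — branch into not p2  //  p5.
          branch 1.2.1 (add not p2):
            ○ open, literals {p1=false, p2=false, p3=false, p6=false}.
          branch 1.2.2 (add p5):
            ○ open, literals {p1=false, p3=false, p5=true, p6=false}.
  branch 2 (add not not p5):
    not (p4 and p6): β-rule — branch into not p4  //  not p6.
      branch 2.1 (add not p4):
        (not p2 or p5): β-rule — branch into not p2  //  p5.
          branch 2.1.1 (add not p2):
            ○ open, literals {p2=false, p3=false, p4=false, p5=true}.
          branch 2.1.2 (add p5):
            ○ open, literals {p3=false, p4=false, p5=true}.
      branch 2.2 (add not p6):
        (not p2 or p5): β-rule — branch into not p2  //  p5.
          branch 2.2.1 (add not p2):
            ○ open, literals {p2=false, p3=false, p5=true, p6=false}.
          branch 2.2.2 (add p5):
            ○ open, literals {p3=false, p5=true, p6=false}.
0 branches closed, 8 open.
Each open branch fixes some atoms; the unmentioned ones are free. Counting distinct full assignments: branch {p1=false, p2=false, p3=false, p4=false} (p5, p6) contributes 4 new; branch {p1=false, p3=false, p4=false, p5=true} (p2, p6) contributes 2 new; branch {p1=false, p2=false, p3=false, p6=false} (p4, p5) contributes 2 new; branch {p1=false, p3=false, p5=true, p6=false} (p2, p4) contributes 1 new; branch {p2=false, p3=false, p4=false, p5=true} (p1, p6) contributes 2 new; branch {p3=false, p4=false, p5=true} (p1, p2, p6) contributes 2 new; branch {p2=false, p3=false, p5=true, p6=false} (p1, p4) contributes 1 new; branch {p3=false, p5=true, p6=false} (p1, p2, p4) contributes 1 new. Total: 15.

15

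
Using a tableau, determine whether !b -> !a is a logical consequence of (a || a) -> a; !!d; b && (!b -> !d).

Initial set: {((a || a) -> a); !!d; (b && (!b -> !d)); !(!b -> !a)}.
!!d: drop double negation, giving d.
(b && (!b -> !d)): α-rule — add b, (!b -> !d).
!(!b -> !a): α-rule — add !b, !!a.
× closes — contains both b and !b.
All 1 branch closes.
Every branch closed, so the premises entail the conclusion.

Yes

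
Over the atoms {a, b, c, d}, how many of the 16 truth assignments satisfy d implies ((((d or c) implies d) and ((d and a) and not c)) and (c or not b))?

Initial set: {(d implies ((((d or c) implies d) and ((d and a) and not c)) and (c or not b)))}.
(d implies ((((d or c) implies d) and ((d and a) and not c)) and (c or not b))): β-rule — branch into not d  //  ((((d or c) implies d) and ((d and a) and not c)) and (c or not b)).
  branch 1 (add not d):
    ○ open, literals {d=false}.
  branch 2 (add ((((d or c) implies d) and ((d and a) and not c)) and (c or not b))):
    ((((d or c) implies d) and ((d and a) and not c)) and (c or not b)): α-rule — add (((d or c) implies d) and ((d and a) and not c)), (c or not b).
    (((d or c) implies d) and ((d and a) and not c)): α-rule — add ((d or c) implies d), ((d and a) and not c).
    ((d and a) and not c): α-rule — add (d and a), not c.
    (d and a): α-rule — add d, a.
    (c or not b): β-rule — branch into c  //  not b.
      branch 2.1 (add c):
        × closes — contains both c and not c.
      branch 2.2 (add not b):
        ((d or c) implies d): β-rule — branch into not (d or c)  //  d.
          branch 2.2.1 (add not (d or c)):
            not (d or c): α-rule — add not d, not c.
            × closes — contains both d and not d.
          branch 2.2.2 (add d):
            ○ open, literals {a=true, b=false, c=false, d=true}.
2 branches closed, 2 open.
Each open branch fixes some atoms; the unmentioned ones are free. Counting distinct full assignments: branch {d=false} (a, b, c) contributes 8 new; branch {a=true, b=false, c=false, d=true} (none free) contributes 1 new. Total: 9.

9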